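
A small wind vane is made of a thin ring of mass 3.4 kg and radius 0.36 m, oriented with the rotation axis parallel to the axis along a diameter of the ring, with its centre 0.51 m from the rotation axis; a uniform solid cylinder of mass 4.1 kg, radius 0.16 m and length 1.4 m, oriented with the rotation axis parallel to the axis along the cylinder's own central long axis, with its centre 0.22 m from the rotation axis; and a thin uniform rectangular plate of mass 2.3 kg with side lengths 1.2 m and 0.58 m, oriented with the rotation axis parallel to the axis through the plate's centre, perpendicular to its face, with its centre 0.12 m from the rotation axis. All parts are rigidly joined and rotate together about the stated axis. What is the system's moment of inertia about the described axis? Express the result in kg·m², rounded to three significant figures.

1.73

Thin ring: I_cm = (1/2)MR² = (1/2)(3.4)(0.36)² = 0.22032 kg·m²; centre at d = 0.51 m, so the parallel axis theorem gives I = 0.22032 + (3.4)(0.51)² = 1.1047 kg·m².
Solid cylinder: I_cm = (1/2)MR² = (1/2)(4.1)(0.16)² = 0.05248 kg·m²; centre at d = 0.22 m, so the parallel axis theorem gives I = 0.05248 + (4.1)(0.22)² = 0.25092 kg·m².
Rectangular plate: I_cm = (1/12)M(a²+b²) = (1/12)(2.3)[(1.2)² + (0.58)²] = 0.34048 kg·m²; centre at d = 0.12 m, so the parallel axis theorem gives I = 0.34048 + (2.3)(0.12)² = 0.3736 kg·m².
Total I = 1.1047 + 0.25092 + 0.3736 = 1.7292 kg·m².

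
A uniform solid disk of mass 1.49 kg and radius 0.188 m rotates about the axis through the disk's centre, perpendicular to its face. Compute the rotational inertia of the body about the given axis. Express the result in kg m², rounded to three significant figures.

0.0263

I_cm = (1/2)MR² = (1/2)(1.49)(0.188)² = 0.026331 kg m²; axis through the centre, so I = 0.026331 kg m².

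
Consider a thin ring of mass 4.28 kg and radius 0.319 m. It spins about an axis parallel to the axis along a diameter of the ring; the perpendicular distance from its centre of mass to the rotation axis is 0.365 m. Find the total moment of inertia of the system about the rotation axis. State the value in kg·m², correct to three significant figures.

0.788

I_cm = (1/2)MR² = (1/2)(4.28)(0.319)² = 0.21777 kg·m²; centre at d = 0.365 m, so I = I_cm + Md² gives I = 0.21777 + (4.28)(0.365)² = 0.78797 kg·m².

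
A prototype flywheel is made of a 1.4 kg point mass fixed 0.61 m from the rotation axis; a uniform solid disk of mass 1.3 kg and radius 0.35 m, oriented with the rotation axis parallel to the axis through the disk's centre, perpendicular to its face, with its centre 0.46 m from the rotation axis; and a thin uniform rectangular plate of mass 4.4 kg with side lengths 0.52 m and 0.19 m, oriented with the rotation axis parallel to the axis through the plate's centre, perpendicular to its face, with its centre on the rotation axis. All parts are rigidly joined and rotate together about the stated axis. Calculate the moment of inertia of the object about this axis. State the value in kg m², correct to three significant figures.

0.988

Point mass: I_cm = 0; centre at d = 0.61 m, so the parallel axis theorem gives I = 0 + (1.4)(0.61)² = 0.52094 kg m².
Solid disk: I_cm = (1/2)MR² = (1/2)(1.3)(0.35)² = 0.079625 kg m²; centre at d = 0.46 m, so the parallel axis theorem gives I = 0.079625 + (1.3)(0.46)² = 0.35471 kg m².
Rectangular plate: I_cm = (1/12)M(a²+b²) = (1/12)(4.4)[(0.52)² + (0.19)²] = 0.11238 kg m²; axis through the centre, so I = 0.11238 kg m².
Total I = 0.52094 + 0.35471 + 0.11238 = 0.98803 kg m².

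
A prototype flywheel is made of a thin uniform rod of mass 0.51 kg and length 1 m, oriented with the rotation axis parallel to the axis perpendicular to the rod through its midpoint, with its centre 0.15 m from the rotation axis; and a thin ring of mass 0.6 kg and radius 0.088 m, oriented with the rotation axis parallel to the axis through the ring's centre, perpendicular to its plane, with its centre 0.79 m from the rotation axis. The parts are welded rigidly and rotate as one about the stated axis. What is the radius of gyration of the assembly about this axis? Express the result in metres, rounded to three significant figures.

0.625

Thin rod: I_cm = (1/12)ML² = (1/12)(0.51)(1)² = 0.0425 kg·m²; centre at d = 0.15 m, so the parallel axis theorem gives I = 0.0425 + (0.51)(0.15)² = 0.053975 kg·m².
Thin ring: I_cm = MR² = (0.6)(0.088)² = 0.0046464 kg·m²; centre at d = 0.79 m, so the parallel axis theorem gives I = 0.0046464 + (0.6)(0.79)² = 0.37911 kg·m².
Total I = 0.43308 kg·m²; total mass M = 1.11 kg.
k = √(I/M) = √(0.43308/1.11) = 0.62463 m.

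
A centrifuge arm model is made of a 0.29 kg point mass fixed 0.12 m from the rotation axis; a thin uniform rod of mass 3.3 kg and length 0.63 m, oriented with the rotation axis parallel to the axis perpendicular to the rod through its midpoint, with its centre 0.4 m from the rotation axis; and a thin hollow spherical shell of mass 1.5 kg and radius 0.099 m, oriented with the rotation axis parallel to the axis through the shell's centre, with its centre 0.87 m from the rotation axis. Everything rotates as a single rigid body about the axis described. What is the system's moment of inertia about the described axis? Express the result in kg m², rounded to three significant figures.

Point mass: I_cm = 0; centre at d = 0.12 m, so the parallel axis theorem gives I = 0 + (0.29)(0.12)² = 0.004176 kg m².
Thin rod: I_cm = (1/12)ML² = (1/12)(3.3)(0.63)² = 0.10915 kg m²; centre at d = 0.4 m, so the parallel axis theorem gives I = 0.10915 + (3.3)(0.4)² = 0.63715 kg m².
Spherical shell: I_cm = (2/3)MR² = (2/3)(1.5)(0.099)² = 0.009801 kg m²; centre at d = 0.87 m, so the parallel axis theorem gives I = 0.009801 + (1.5)(0.87)² = 1.1452 kg m².
Total I = 0.004176 + 0.63715 + 1.1452 = 1.7865 kg m².

1.79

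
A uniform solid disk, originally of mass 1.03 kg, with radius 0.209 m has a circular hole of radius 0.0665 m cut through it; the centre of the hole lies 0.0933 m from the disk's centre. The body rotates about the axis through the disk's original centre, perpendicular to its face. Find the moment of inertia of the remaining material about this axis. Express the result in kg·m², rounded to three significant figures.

Unpierced body about its centre: I₀ = (1/2)MR² = (1/2)(1.03)(0.209)² = 0.022496 kg·m².
The removed disk has mass m = M·(r/R)² = (1.03)(0.0665/0.209)² = 0.10428 kg (same uniform areal density).
Its moment of inertia about the rotation axis (parallel-axis theorem): I_hole = (1/2)mr² + md² = (1/2)(0.10428)(0.0665)² + (0.10428)(0.0933)² = 0.0011383 kg·m².
Treating the hole as negative mass, I = I₀ − I_hole = 0.022496 − 0.0011383 = 0.021357 kg·m².

0.0214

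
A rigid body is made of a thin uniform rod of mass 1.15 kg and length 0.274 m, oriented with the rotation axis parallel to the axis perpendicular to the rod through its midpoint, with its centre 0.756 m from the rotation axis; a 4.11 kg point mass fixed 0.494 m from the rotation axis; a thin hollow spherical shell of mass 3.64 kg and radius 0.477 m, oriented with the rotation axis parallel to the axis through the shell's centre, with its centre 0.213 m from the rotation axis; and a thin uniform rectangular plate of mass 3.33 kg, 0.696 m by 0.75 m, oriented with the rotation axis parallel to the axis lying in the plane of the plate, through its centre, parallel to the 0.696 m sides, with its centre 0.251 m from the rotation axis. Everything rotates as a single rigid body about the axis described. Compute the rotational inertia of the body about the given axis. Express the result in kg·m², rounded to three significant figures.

2.75

Thin rod: I_cm = (1/12)ML² = (1/12)(1.15)(0.274)² = 0.0071948 kg·m²; centre at d = 0.756 m, so the parallel axis theorem gives I = 0.0071948 + (1.15)(0.756)² = 0.66446 kg·m².
Point mass: I_cm = 0; centre at d = 0.494 m, so the parallel axis theorem gives I = 0 + (4.11)(0.494)² = 1.003 kg·m².
Spherical shell: I_cm = (2/3)MR² = (2/3)(3.64)(0.477)² = 0.55214 kg·m²; centre at d = 0.213 m, so the parallel axis theorem gives I = 0.55214 + (3.64)(0.213)² = 0.71728 kg·m².
Rectangular plate: I_cm = (1/12)Mb² = (1/12)(3.33)(0.75)² = 0.15609 kg·m²; centre at d = 0.251 m, so the parallel axis theorem gives I = 0.15609 + (3.33)(0.251)² = 0.36589 kg·m².
Total I = 0.66446 + 1.003 + 0.71728 + 0.36589 = 2.7506 kg·m².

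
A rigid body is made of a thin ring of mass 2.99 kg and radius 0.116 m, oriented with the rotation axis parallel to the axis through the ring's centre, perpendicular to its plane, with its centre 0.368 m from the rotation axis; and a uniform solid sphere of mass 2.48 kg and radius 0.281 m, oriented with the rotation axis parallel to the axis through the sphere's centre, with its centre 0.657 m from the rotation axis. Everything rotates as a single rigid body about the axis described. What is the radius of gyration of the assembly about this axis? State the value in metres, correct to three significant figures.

0.540

Thin ring: I_cm = MR² = (2.99)(0.116)² = 0.040233 kg m²; centre at d = 0.368 m, so the parallel axis theorem gives I = 0.040233 + (2.99)(0.368)² = 0.44515 kg m².
Solid sphere: I_cm = (2/5)MR² = (2/5)(2.48)(0.281)² = 0.078329 kg m²; centre at d = 0.657 m, so the parallel axis theorem gives I = 0.078329 + (2.48)(0.657)² = 1.1488 kg m².
Total I = 1.594 kg m²; total mass M = 5.47 kg.
k = √(I/M) = √(1.594/5.47) = 0.53982 m.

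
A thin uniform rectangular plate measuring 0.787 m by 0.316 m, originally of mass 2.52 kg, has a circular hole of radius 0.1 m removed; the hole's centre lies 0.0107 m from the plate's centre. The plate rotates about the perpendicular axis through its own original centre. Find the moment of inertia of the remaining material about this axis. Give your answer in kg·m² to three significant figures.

Unpierced body about its centre: I₀ = (1/12)M(a²+b²) = (1/12)(2.52)[(0.787)² + (0.316)²] = 0.15104 kg·m².
The removed disk has mass m = M·πr²/(ab) = (2.52)·π(0.1)²/(0.787·0.316) = 0.31834 kg (same uniform areal density).
Its moment of inertia about the rotation axis (parallel-axis theorem): I_hole = (1/2)mr² + md² = (1/2)(0.31834)(0.1)² + (0.31834)(0.0107)² = 0.0016281 kg·m².
Treating the hole as negative mass, I = I₀ − I_hole = 0.15104 − 0.0016281 = 0.14941 kg·m².

0.149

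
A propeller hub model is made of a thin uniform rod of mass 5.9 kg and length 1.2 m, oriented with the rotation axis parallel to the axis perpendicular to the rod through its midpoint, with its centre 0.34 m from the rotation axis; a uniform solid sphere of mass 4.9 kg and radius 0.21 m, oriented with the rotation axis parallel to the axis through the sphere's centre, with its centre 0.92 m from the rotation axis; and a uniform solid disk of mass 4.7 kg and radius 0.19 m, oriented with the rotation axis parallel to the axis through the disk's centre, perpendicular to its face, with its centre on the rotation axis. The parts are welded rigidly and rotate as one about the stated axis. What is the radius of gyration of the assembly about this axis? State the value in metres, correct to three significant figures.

Thin rod: I_cm = (1/12)ML² = (1/12)(5.9)(1.2)² = 0.708 kg·m²; centre at d = 0.34 m, so the parallel axis theorem gives I = 0.708 + (5.9)(0.34)² = 1.39 kg·m².
Solid sphere: I_cm = (2/5)MR² = (2/5)(4.9)(0.21)² = 0.086436 kg·m²; centre at d = 0.92 m, so the parallel axis theorem gives I = 0.086436 + (4.9)(0.92)² = 4.2338 kg·m².
Solid disk: I_cm = (1/2)MR² = (1/2)(4.7)(0.19)² = 0.084835 kg·m²; axis through the centre, so I = 0.084835 kg·m².
Total I = 5.7087 kg·m²; total mass M = 15.5 kg.
k = √(I/M) = √(5.7087/15.5) = 0.60688 m.

0.607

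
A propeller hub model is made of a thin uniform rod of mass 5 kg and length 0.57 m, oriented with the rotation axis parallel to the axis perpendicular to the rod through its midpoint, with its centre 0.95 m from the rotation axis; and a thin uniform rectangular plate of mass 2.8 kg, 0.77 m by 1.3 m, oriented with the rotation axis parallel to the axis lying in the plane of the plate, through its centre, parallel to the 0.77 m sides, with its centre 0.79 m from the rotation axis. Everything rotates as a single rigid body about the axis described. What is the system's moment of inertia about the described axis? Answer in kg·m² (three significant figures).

6.79

Thin rod: I_cm = (1/12)ML² = (1/12)(5)(0.57)² = 0.13537 kg·m²; centre at d = 0.95 m, so the parallel axis theorem gives I = 0.13537 + (5)(0.95)² = 4.6479 kg·m².
Rectangular plate: I_cm = (1/12)Mb² = (1/12)(2.8)(1.3)² = 0.39433 kg·m²; centre at d = 0.79 m, so the parallel axis theorem gives I = 0.39433 + (2.8)(0.79)² = 2.1418 kg·m².
Total I = 4.6479 + 2.1418 = 6.7897 kg·m².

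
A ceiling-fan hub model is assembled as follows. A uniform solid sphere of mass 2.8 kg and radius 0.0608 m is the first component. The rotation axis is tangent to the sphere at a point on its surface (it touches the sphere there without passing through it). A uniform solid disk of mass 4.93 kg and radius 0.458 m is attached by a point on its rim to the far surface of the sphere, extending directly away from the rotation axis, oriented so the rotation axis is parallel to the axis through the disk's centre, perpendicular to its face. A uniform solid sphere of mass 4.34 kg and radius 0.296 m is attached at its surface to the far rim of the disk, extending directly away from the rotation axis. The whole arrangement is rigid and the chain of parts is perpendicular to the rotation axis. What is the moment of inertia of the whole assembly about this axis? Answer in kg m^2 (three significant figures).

10.1

Solid sphere: I_cm = (2/5)MR² = (2/5)(2.8)(0.0608)² = 0.0041402 kg m^2; centre at d = 0.0608 m, so the parallel axis theorem gives I = 0.0041402 + (2.8)(0.0608)² = 0.014491 kg m^2.
Solid disk: I_cm = (1/2)MR² = (1/2)(4.93)(0.458)² = 0.51707 kg m^2; centre at d = 0.0608 + 0.0608 + 0.458 = 0.5796 m, so the parallel axis theorem gives I = 0.51707 + (4.93)(0.5796)² = 2.1732 kg m^2.
Solid sphere: I_cm = (2/5)MR² = (2/5)(4.34)(0.296)² = 0.1521 kg m^2; centre at d = 0.0608 + 0.0608 + 0.458 + 0.458 + 0.296 = 1.3336 m, so the parallel axis theorem gives I = 0.1521 + (4.34)(1.3336)² = 7.8707 kg m^2.
Total I = 0.014491 + 2.1732 + 7.8707 = 10.058 kg m^2.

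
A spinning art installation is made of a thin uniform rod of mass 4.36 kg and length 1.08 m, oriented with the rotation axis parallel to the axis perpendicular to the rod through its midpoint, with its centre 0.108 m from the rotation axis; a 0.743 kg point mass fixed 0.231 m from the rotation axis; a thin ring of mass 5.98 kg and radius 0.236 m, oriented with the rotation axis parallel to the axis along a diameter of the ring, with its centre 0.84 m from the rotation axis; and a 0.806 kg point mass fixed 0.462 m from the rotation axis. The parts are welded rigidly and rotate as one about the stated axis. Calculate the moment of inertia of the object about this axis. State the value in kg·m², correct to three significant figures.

Thin rod: I_cm = (1/12)ML² = (1/12)(4.36)(1.08)² = 0.42379 kg·m²; centre at d = 0.108 m, so I = I_cm + Md² gives I = 0.42379 + (4.36)(0.108)² = 0.47465 kg·m².
Point mass: I_cm = 0; centre at d = 0.231 m, so I = I_cm + Md² gives I = 0 + (0.743)(0.231)² = 0.039647 kg·m².
Thin ring: I_cm = (1/2)MR² = (1/2)(5.98)(0.236)² = 0.16653 kg·m²; centre at d = 0.84 m, so I = I_cm + Md² gives I = 0.16653 + (5.98)(0.84)² = 4.386 kg·m².
Point mass: I_cm = 0; centre at d = 0.462 m, so I = I_cm + Md² gives I = 0 + (0.806)(0.462)² = 0.17204 kg·m².
Total I = 0.47465 + 0.039647 + 4.386 + 0.17204 = 5.0723 kg·m².

5.07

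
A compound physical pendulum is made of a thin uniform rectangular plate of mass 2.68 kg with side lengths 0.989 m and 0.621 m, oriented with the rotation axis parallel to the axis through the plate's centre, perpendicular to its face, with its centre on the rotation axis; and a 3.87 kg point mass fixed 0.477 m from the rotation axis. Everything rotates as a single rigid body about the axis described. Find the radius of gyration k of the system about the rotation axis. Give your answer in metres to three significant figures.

Rectangular plate: I_cm = (1/12)M(a²+b²) = (1/12)(2.68)[(0.989)² + (0.621)²] = 0.30457 kg m^2; axis through the centre, so I = 0.30457 kg m^2.
Point mass: I_cm = 0; centre at d = 0.477 m, so the parallel axis theorem gives I = 0 + (3.87)(0.477)² = 0.88054 kg m^2.
Total I = 1.1851 kg m^2; total mass M = 6.55 kg.
k = √(I/M) = √(1.1851/6.55) = 0.42536 m.

0.425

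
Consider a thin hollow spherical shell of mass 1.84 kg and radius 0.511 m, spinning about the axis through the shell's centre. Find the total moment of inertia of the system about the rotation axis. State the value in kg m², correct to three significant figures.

I_cm = (2/3)MR² = (2/3)(1.84)(0.511)² = 0.32031 kg m²; axis through the centre, so I = 0.32031 kg m².

0.320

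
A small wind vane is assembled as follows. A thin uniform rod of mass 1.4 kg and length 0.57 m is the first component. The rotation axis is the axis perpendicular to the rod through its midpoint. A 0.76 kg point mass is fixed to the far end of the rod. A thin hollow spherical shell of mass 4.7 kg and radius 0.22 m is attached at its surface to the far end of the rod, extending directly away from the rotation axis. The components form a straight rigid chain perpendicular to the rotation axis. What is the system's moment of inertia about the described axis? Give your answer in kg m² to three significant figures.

1.45

Thin rod: I_cm = (1/12)ML² = (1/12)(1.4)(0.57)² = 0.037905 kg m²; axis through the centre, so I = 0.037905 kg m².
Point mass: I_cm = 0; centre at d = 0.285 m, so I = I_cm + Md² gives I = 0 + (0.76)(0.285)² = 0.061731 kg m².
Spherical shell: I_cm = (2/3)MR² = (2/3)(4.7)(0.22)² = 0.15165 kg m²; centre at d = 0.285 + 0.22 = 0.505 m, so I = I_cm + Md² gives I = 0.15165 + (4.7)(0.505)² = 1.3503 kg m².
Total I = 0.037905 + 0.061731 + 1.3503 = 1.4499 kg m².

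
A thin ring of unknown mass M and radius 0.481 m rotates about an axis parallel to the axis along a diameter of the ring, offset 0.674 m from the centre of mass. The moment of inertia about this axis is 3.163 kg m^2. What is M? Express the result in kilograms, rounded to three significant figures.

I = I_cm + Md² = (1/2)MR² + Md² = M·[0.5·(0.481)² + (0.674)²] = M·0.56996.
So M = 3.163 / 0.56996 = 5.5495 kg.

5.55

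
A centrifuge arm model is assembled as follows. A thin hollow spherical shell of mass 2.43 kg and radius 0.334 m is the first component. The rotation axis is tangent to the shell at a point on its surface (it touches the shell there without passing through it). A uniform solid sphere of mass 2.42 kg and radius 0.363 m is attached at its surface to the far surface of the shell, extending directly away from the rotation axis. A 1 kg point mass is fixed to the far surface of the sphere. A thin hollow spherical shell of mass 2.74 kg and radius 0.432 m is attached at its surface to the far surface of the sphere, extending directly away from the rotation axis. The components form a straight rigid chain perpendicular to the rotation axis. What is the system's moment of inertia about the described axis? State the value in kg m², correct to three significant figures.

Spherical shell: I_cm = (2/3)MR² = (2/3)(2.43)(0.334)² = 0.18072 kg m²; centre at d = 0.334 m, so the parallel axis theorem gives I = 0.18072 + (2.43)(0.334)² = 0.4518 kg m².
Solid sphere: I_cm = (2/5)MR² = (2/5)(2.42)(0.363)² = 0.12755 kg m²; centre at d = 0.334 + 0.334 + 0.363 = 1.031 m, so the parallel axis theorem gives I = 0.12755 + (2.42)(1.031)² = 2.6999 kg m².
Point mass: I_cm = 0; centre at d = 0.334 + 0.334 + 0.363 + 0.363 = 1.394 m, so the parallel axis theorem gives I = 0 + (1)(1.394)² = 1.9432 kg m².
Spherical shell: I_cm = (2/3)MR² = (2/3)(2.74)(0.432)² = 0.3409 kg m²; centre at d = 0.334 + 0.334 + 0.363 + 0.363 + 0.432 = 1.826 m, so the parallel axis theorem gives I = 0.3409 + (2.74)(1.826)² = 9.4768 kg m².
Total I = 0.4518 + 2.6999 + 1.9432 + 9.4768 = 14.572 kg m².

14.6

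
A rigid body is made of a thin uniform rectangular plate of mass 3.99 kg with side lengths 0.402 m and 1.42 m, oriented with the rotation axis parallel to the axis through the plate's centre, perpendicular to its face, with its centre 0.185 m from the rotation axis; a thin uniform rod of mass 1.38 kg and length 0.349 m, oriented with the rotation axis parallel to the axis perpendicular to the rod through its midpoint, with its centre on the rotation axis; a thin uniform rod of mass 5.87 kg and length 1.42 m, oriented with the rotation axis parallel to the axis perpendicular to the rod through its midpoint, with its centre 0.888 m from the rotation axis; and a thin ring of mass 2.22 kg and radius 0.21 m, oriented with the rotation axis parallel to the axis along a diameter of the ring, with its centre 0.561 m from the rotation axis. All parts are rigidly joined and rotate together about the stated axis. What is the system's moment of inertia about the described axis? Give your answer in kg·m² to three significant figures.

Rectangular plate: I_cm = (1/12)M(a²+b²) = (1/12)(3.99)[(0.402)² + (1.42)²] = 0.72419 kg·m²; centre at d = 0.185 m, so the parallel axis theorem gives I = 0.72419 + (3.99)(0.185)² = 0.86074 kg·m².
Thin rod: I_cm = (1/12)ML² = (1/12)(1.38)(0.349)² = 0.014007 kg·m²; axis through the centre, so I = 0.014007 kg·m².
Thin rod: I_cm = (1/12)ML² = (1/12)(5.87)(1.42)² = 0.98636 kg·m²; centre at d = 0.888 m, so the parallel axis theorem gives I = 0.98636 + (5.87)(0.888)² = 5.6151 kg·m².
Thin ring: I_cm = (1/2)MR² = (1/2)(2.22)(0.21)² = 0.048951 kg·m²; centre at d = 0.561 m, so the parallel axis theorem gives I = 0.048951 + (2.22)(0.561)² = 0.74763 kg·m².
Total I = 0.86074 + 0.014007 + 5.6151 + 0.74763 = 7.2375 kg·m².

7.24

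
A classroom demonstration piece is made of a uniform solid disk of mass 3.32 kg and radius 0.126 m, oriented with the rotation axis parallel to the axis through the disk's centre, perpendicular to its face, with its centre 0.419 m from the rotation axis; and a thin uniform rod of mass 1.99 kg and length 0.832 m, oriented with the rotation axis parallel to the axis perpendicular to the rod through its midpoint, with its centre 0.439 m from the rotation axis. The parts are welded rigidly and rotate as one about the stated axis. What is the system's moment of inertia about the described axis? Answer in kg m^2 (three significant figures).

1.11

Solid disk: I_cm = (1/2)MR² = (1/2)(3.32)(0.126)² = 0.026354 kg m^2; centre at d = 0.419 m, so I = I_cm + Md² gives I = 0.026354 + (3.32)(0.419)² = 0.60922 kg m^2.
Thin rod: I_cm = (1/12)ML² = (1/12)(1.99)(0.832)² = 0.11479 kg m^2; centre at d = 0.439 m, so I = I_cm + Md² gives I = 0.11479 + (1.99)(0.439)² = 0.49831 kg m^2.
Total I = 0.60922 + 0.49831 = 1.1075 kg m^2.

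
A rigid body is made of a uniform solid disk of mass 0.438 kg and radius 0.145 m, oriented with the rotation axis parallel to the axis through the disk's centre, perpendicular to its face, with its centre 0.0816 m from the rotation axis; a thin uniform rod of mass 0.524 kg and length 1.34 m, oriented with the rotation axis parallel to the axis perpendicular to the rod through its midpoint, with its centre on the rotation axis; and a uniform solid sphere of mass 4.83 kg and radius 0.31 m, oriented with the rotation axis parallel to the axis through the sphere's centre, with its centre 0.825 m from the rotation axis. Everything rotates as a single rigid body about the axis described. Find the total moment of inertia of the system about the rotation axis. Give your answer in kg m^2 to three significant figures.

3.56

Solid disk: I_cm = (1/2)MR² = (1/2)(0.438)(0.145)² = 0.0046045 kg m^2; centre at d = 0.0816 m, so I = I_cm + Md² gives I = 0.0046045 + (0.438)(0.0816)² = 0.0075209 kg m^2.
Thin rod: I_cm = (1/12)ML² = (1/12)(0.524)(1.34)² = 0.078408 kg m^2; axis through the centre, so I = 0.078408 kg m^2.
Solid sphere: I_cm = (2/5)MR² = (2/5)(4.83)(0.31)² = 0.18567 kg m^2; centre at d = 0.825 m, so I = I_cm + Md² gives I = 0.18567 + (4.83)(0.825)² = 3.4731 kg m^2.
Total I = 0.0075209 + 0.078408 + 3.4731 = 3.559 kg m^2.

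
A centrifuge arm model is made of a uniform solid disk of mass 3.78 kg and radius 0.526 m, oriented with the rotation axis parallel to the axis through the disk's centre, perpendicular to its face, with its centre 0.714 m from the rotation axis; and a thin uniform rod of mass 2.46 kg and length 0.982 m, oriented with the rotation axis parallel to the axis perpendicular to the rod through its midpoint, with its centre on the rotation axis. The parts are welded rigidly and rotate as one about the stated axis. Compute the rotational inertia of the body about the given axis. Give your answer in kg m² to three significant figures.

Solid disk: I_cm = (1/2)MR² = (1/2)(3.78)(0.526)² = 0.52292 kg m²; centre at d = 0.714 m, so I = I_cm + Md² gives I = 0.52292 + (3.78)(0.714)² = 2.4499 kg m².
Thin rod: I_cm = (1/12)ML² = (1/12)(2.46)(0.982)² = 0.19769 kg m²; axis through the centre, so I = 0.19769 kg m².
Total I = 2.4499 + 0.19769 = 2.6476 kg m².

2.65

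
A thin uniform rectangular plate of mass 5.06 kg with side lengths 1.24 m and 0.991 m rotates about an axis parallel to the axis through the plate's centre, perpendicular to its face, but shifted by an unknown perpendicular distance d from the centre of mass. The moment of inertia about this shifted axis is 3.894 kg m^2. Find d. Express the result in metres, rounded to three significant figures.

0.748

About the centre-of-mass axis, I_cm = (1/12)M(a²+b²) = (1/12)(5.06)[(1.24)² + (0.991)²] = 1.0625 kg m^2.
Parallel axis theorem: I = I_cm + Md², so Md² = 3.894 − 1.0625 = 2.8315 kg m^2.
d = √(2.8315 / 5.06) = 0.74806 m.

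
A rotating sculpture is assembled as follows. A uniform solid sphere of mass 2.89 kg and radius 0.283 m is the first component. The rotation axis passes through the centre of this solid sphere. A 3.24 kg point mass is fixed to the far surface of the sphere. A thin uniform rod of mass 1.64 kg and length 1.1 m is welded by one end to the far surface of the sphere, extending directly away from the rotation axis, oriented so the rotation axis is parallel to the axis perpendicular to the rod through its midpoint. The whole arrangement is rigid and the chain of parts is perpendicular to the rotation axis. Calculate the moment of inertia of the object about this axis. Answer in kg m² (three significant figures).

1.66

Solid sphere: I_cm = (2/5)MR² = (2/5)(2.89)(0.283)² = 0.092583 kg m²; axis through the centre, so I = 0.092583 kg m².
Point mass: I_cm = 0; centre at d = 0.283 m, so I = I_cm + Md² gives I = 0 + (3.24)(0.283)² = 0.25949 kg m².
Thin rod: I_cm = (1/12)ML² = (1/12)(1.64)(1.1)² = 0.16537 kg m²; centre at d = 0.283 + 0.55 = 0.833 m, so I = I_cm + Md² gives I = 0.16537 + (1.64)(0.833)² = 1.3033 kg m².
Total I = 0.092583 + 0.25949 + 1.3033 = 1.6554 kg m².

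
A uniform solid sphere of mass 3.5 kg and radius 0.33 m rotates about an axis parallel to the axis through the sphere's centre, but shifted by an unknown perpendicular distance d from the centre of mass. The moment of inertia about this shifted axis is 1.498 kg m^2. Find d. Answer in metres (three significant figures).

About the centre-of-mass axis, I_cm = (2/5)MR² = (2/5)(3.5)(0.33)² = 0.15246 kg m^2.
Parallel axis theorem: I = I_cm + Md², so Md² = 1.498 − 0.15246 = 1.3455 kg m^2.
d = √(1.3455 / 3.5) = 0.62003 m.

0.620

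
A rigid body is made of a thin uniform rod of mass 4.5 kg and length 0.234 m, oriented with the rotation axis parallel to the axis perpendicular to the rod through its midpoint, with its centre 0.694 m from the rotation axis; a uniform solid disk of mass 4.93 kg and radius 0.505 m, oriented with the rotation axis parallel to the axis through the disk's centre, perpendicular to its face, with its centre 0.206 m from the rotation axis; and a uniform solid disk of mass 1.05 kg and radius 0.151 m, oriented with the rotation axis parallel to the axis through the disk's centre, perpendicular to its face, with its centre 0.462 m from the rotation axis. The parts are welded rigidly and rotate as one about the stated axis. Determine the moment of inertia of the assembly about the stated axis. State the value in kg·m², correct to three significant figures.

3.26

Thin rod: I_cm = (1/12)ML² = (1/12)(4.5)(0.234)² = 0.020534 kg·m²; centre at d = 0.694 m, so the parallel axis theorem gives I = 0.020534 + (4.5)(0.694)² = 2.1879 kg·m².
Solid disk: I_cm = (1/2)MR² = (1/2)(4.93)(0.505)² = 0.62864 kg·m²; centre at d = 0.206 m, so the parallel axis theorem gives I = 0.62864 + (4.93)(0.206)² = 0.83785 kg·m².
Solid disk: I_cm = (1/2)MR² = (1/2)(1.05)(0.151)² = 0.011971 kg·m²; centre at d = 0.462 m, so the parallel axis theorem gives I = 0.011971 + (1.05)(0.462)² = 0.23609 kg·m².
Total I = 2.1879 + 0.83785 + 0.23609 = 3.2618 kg·m².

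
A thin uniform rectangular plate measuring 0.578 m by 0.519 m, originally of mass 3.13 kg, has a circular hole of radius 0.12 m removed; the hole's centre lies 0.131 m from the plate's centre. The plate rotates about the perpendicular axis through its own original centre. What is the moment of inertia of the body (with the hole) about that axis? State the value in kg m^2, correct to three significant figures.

Unpierced body about its centre: I₀ = (1/12)M(a²+b²) = (1/12)(3.13)[(0.578)² + (0.519)²] = 0.1574 kg m^2.
The removed disk has mass m = M·πr²/(ab) = (3.13)·π(0.12)²/(0.578·0.519) = 0.47202 kg (same uniform areal density).
Its moment of inertia about the rotation axis (parallel-axis theorem): I_hole = (1/2)mr² + md² = (1/2)(0.47202)(0.12)² + (0.47202)(0.131)² = 0.011499 kg m^2.
Treating the hole as negative mass, I = I₀ − I_hole = 0.1574 − 0.011499 = 0.1459 kg m^2.

0.146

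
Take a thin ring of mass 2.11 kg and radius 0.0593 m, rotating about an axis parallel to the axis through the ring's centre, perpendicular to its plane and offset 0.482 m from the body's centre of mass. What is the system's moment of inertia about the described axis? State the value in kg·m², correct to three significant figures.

I_cm = MR² = (2.11)(0.0593)² = 0.0074198 kg·m²; centre at d = 0.482 m, so I = I_cm + Md² gives I = 0.0074198 + (2.11)(0.482)² = 0.49762 kg·m².

0.498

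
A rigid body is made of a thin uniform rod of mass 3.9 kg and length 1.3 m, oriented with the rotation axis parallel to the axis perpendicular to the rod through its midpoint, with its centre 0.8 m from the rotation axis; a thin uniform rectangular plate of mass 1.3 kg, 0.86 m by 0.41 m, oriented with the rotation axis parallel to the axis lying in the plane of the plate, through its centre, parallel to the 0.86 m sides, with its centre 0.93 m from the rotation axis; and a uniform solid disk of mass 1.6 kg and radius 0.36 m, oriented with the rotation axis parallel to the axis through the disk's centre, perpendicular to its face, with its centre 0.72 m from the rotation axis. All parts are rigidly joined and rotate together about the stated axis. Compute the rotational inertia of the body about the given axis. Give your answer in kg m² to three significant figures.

Thin rod: I_cm = (1/12)ML² = (1/12)(3.9)(1.3)² = 0.54925 kg m²; centre at d = 0.8 m, so I = I_cm + Md² gives I = 0.54925 + (3.9)(0.8)² = 3.0453 kg m².
Rectangular plate: I_cm = (1/12)Mb² = (1/12)(1.3)(0.41)² = 0.018211 kg m²; centre at d = 0.93 m, so I = I_cm + Md² gives I = 0.018211 + (1.3)(0.93)² = 1.1426 kg m².
Solid disk: I_cm = (1/2)MR² = (1/2)(1.6)(0.36)² = 0.10368 kg m²; centre at d = 0.72 m, so I = I_cm + Md² gives I = 0.10368 + (1.6)(0.72)² = 0.93312 kg m².
Total I = 3.0453 + 1.1426 + 0.93312 = 5.121 kg m².

5.12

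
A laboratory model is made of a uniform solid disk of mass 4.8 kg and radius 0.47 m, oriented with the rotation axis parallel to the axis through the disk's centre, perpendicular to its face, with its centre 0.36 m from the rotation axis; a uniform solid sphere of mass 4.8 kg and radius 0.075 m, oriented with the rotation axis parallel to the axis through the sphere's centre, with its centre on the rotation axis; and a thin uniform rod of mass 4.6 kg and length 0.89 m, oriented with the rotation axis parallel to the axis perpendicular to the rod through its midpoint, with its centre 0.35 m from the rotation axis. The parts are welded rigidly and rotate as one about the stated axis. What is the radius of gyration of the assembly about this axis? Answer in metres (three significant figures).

0.378

Solid disk: I_cm = (1/2)MR² = (1/2)(4.8)(0.47)² = 0.53016 kg·m²; centre at d = 0.36 m, so I = I_cm + Md² gives I = 0.53016 + (4.8)(0.36)² = 1.1522 kg·m².
Solid sphere: I_cm = (2/5)MR² = (2/5)(4.8)(0.075)² = 0.0108 kg·m²; axis through the centre, so I = 0.0108 kg·m².
Thin rod: I_cm = (1/12)ML² = (1/12)(4.6)(0.89)² = 0.30364 kg·m²; centre at d = 0.35 m, so I = I_cm + Md² gives I = 0.30364 + (4.6)(0.35)² = 0.86714 kg·m².
Total I = 2.0302 kg·m²; total mass M = 14.2 kg.
k = √(I/M) = √(2.0302/14.2) = 0.37811 m.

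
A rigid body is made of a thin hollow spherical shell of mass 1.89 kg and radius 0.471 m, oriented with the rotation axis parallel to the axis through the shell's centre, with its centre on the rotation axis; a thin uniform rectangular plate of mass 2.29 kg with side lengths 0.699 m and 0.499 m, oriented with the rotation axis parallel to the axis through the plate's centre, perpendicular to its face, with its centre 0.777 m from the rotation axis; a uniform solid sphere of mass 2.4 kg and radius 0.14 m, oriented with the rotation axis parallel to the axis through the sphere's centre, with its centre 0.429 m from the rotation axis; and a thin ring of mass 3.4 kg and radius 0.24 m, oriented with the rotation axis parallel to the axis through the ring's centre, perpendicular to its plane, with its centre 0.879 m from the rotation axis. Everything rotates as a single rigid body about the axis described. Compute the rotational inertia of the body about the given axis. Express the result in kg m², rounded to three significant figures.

Spherical shell: I_cm = (2/3)MR² = (2/3)(1.89)(0.471)² = 0.27952 kg m²; axis through the centre, so I = 0.27952 kg m².
Rectangular plate: I_cm = (1/12)M(a²+b²) = (1/12)(2.29)[(0.699)² + (0.499)²] = 0.14076 kg m²; centre at d = 0.777 m, so I = I_cm + Md² gives I = 0.14076 + (2.29)(0.777)² = 1.5233 kg m².
Solid sphere: I_cm = (2/5)MR² = (2/5)(2.4)(0.14)² = 0.018816 kg m²; centre at d = 0.429 m, so I = I_cm + Md² gives I = 0.018816 + (2.4)(0.429)² = 0.46051 kg m².
Thin ring: I_cm = MR² = (3.4)(0.24)² = 0.19584 kg m²; centre at d = 0.879 m, so I = I_cm + Md² gives I = 0.19584 + (3.4)(0.879)² = 2.8228 kg m².
Total I = 0.27952 + 1.5233 + 0.46051 + 2.8228 = 5.0862 kg m².

5.09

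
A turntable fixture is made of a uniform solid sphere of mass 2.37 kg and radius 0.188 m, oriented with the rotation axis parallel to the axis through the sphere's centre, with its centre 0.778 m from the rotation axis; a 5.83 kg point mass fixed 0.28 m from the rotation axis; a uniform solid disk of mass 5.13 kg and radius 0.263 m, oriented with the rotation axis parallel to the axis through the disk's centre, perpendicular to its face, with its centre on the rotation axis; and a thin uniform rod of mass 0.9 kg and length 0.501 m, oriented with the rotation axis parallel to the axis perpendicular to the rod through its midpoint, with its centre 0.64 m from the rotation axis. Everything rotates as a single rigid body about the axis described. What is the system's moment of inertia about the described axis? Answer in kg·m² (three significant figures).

2.49

Solid sphere: I_cm = (2/5)MR² = (2/5)(2.37)(0.188)² = 0.033506 kg·m²; centre at d = 0.778 m, so the parallel axis theorem gives I = 0.033506 + (2.37)(0.778)² = 1.468 kg·m².
Point mass: I_cm = 0; centre at d = 0.28 m, so the parallel axis theorem gives I = 0 + (5.83)(0.28)² = 0.45707 kg·m².
Solid disk: I_cm = (1/2)MR² = (1/2)(5.13)(0.263)² = 0.17742 kg·m²; axis through the centre, so I = 0.17742 kg·m².
Thin rod: I_cm = (1/12)ML² = (1/12)(0.9)(0.501)² = 0.018825 kg·m²; centre at d = 0.64 m, so the parallel axis theorem gives I = 0.018825 + (0.9)(0.64)² = 0.38747 kg·m².
Total I = 1.468 + 0.45707 + 0.17742 + 0.38747 = 2.49 kg·m².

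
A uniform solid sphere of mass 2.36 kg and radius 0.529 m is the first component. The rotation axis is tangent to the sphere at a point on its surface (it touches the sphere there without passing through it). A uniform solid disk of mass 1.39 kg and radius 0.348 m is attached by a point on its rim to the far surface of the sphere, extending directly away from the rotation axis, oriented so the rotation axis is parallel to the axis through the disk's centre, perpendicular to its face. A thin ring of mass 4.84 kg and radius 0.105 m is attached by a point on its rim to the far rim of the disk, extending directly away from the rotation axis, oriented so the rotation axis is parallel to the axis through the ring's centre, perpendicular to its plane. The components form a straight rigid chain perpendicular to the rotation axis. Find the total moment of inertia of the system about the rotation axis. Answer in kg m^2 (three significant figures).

20.5

Solid sphere: I_cm = (2/5)MR² = (2/5)(2.36)(0.529)² = 0.26417 kg m^2; centre at d = 0.529 m, so the parallel axis theorem gives I = 0.26417 + (2.36)(0.529)² = 0.92459 kg m^2.
Solid disk: I_cm = (1/2)MR² = (1/2)(1.39)(0.348)² = 0.084167 kg m^2; centre at d = 0.529 + 0.529 + 0.348 = 1.406 m, so the parallel axis theorem gives I = 0.084167 + (1.39)(1.406)² = 2.832 kg m^2.
Thin ring: I_cm = MR² = (4.84)(0.105)² = 0.053361 kg m^2; centre at d = 0.529 + 0.529 + 0.348 + 0.348 + 0.105 = 1.859 m, so the parallel axis theorem gives I = 0.053361 + (4.84)(1.859)² = 16.78 kg m^2.
Total I = 0.92459 + 2.832 + 16.78 = 20.536 kg m^2.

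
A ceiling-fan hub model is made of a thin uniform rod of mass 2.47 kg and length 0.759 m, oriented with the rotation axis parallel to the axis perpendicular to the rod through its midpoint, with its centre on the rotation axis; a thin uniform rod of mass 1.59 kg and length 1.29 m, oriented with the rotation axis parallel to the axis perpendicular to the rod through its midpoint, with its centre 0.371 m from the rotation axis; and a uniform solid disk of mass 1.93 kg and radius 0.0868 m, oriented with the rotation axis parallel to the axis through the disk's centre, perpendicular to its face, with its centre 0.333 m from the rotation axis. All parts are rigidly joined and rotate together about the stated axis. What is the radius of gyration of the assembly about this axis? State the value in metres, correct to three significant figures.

0.361

Thin rod: I_cm = (1/12)ML² = (1/12)(2.47)(0.759)² = 0.11858 kg·m²; axis through the centre, so I = 0.11858 kg·m².
Thin rod: I_cm = (1/12)ML² = (1/12)(1.59)(1.29)² = 0.22049 kg·m²; centre at d = 0.371 m, so I = I_cm + Md² gives I = 0.22049 + (1.59)(0.371)² = 0.43934 kg·m².
Solid disk: I_cm = (1/2)MR² = (1/2)(1.93)(0.0868)² = 0.0072705 kg·m²; centre at d = 0.333 m, so I = I_cm + Md² gives I = 0.0072705 + (1.93)(0.333)² = 0.22129 kg·m².
Total I = 0.77921 kg·m²; total mass M = 5.99 kg.
k = √(I/M) = √(0.77921/5.99) = 0.36067 m.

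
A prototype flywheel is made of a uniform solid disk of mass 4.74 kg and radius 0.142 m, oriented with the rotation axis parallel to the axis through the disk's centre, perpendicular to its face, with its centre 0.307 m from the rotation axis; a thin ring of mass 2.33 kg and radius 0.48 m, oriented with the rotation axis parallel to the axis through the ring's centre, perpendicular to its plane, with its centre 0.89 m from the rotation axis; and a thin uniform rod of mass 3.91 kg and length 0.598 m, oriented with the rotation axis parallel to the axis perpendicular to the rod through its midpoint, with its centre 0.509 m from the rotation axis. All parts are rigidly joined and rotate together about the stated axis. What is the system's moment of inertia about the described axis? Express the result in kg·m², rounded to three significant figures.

Solid disk: I_cm = (1/2)MR² = (1/2)(4.74)(0.142)² = 0.047789 kg·m²; centre at d = 0.307 m, so the parallel axis theorem gives I = 0.047789 + (4.74)(0.307)² = 0.49453 kg·m².
Thin ring: I_cm = MR² = (2.33)(0.48)² = 0.53683 kg·m²; centre at d = 0.89 m, so the parallel axis theorem gives I = 0.53683 + (2.33)(0.89)² = 2.3824 kg·m².
Thin rod: I_cm = (1/12)ML² = (1/12)(3.91)(0.598)² = 0.11652 kg·m²; centre at d = 0.509 m, so the parallel axis theorem gives I = 0.11652 + (3.91)(0.509)² = 1.1295 kg·m².
Total I = 0.49453 + 2.3824 + 1.1295 = 4.0065 kg·m².

4.01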